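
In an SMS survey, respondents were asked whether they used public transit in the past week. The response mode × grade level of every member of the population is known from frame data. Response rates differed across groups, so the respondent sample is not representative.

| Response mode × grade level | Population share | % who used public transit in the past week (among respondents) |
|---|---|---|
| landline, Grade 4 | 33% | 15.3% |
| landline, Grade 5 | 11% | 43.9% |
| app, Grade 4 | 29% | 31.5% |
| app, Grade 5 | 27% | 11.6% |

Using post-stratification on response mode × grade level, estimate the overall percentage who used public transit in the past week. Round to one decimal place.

Reweight to the known response mode × grade level distribution:
  landline, Grade 4: 0.33 × 15.3 = 5.049
  landline, Grade 5: 0.11 × 43.9 = 4.829
  app, Grade 4: 0.29 × 31.5 = 9.135
  app, Grade 5: 0.27 × 11.6 = 3.132
Post-stratified estimate = 22.145 → 22.1%.

22.1%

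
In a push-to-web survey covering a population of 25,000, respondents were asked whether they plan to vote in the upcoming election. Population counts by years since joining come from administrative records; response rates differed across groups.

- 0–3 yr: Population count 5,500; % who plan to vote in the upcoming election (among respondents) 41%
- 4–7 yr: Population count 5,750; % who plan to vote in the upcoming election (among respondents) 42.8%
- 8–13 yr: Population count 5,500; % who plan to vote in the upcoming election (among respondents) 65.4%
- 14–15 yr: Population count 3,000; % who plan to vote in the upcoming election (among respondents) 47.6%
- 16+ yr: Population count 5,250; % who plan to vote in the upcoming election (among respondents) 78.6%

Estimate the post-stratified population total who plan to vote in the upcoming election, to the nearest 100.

Estimated count per cell = population count × respondent percentage:
  0–3 yr: 5,500 × 41% = 2255
  4–7 yr: 5,750 × 42.8% = 2461
  8–13 yr: 5,500 × 65.4% = 3597
  14–15 yr: 3,000 × 47.6% = 1428
  16+ yr: 5,250 × 78.6% = 4126.5
Estimated total = 13867.5 → 13,900.

13,900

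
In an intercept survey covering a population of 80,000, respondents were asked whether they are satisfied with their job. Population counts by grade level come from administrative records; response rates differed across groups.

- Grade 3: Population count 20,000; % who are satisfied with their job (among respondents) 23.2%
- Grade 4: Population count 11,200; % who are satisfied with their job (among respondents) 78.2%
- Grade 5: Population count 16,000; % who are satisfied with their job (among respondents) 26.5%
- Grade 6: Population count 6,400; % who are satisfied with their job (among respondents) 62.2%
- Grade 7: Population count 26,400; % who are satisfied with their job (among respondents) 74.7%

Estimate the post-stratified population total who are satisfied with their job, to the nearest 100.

Apply each group's respondent rate to its population count:
  Grade 3: 20,000 × 23.2% = 4640
  Grade 4: 11,200 × 78.2% = 8758.4
  Grade 5: 16,000 × 26.5% = 4240
  Grade 6: 6,400 × 62.2% = 3980.8
  Grade 7: 26,400 × 74.7% = 19720.8
Estimated total = 41,340 → 41,300.

41,300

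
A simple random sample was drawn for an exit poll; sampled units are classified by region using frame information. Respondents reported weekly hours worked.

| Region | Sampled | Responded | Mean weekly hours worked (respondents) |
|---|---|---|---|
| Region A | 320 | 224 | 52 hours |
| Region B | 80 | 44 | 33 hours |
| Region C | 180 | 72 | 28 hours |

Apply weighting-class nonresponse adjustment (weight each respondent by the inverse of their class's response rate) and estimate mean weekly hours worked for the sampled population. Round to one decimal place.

Class response rates: Region A 224/320 = 70%, Region B 44/80 = 55%, Region C 72/180 = 40%.
Weighting each respondent by the inverse class response rate inflates each class back to its sampled size, so the class weight is n_sampled:
  Region A: 320 × 52 = 16,640
  Region B: 80 × 33 = 2640
  Region C: 180 × 28 = 5040
Adjusted estimate = 24,320 / 580 = 41.931 → 41.9.

41.9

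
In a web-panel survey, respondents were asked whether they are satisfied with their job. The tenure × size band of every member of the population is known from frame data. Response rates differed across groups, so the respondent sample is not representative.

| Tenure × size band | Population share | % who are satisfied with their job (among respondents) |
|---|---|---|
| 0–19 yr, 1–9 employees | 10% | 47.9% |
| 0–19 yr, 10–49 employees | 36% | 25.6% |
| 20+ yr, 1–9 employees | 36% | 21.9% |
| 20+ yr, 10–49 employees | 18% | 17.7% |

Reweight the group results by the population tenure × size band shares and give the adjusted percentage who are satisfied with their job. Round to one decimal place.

25.1%

Post-stratification weights by population share, not respondent share:
  0–19 yr, 1–9 employees: 0.1 × 47.9 = 4.79
  0–19 yr, 10–49 employees: 0.36 × 25.6 = 9.216
  20+ yr, 1–9 employees: 0.36 × 21.9 = 7.884
  20+ yr, 10–49 employees: 0.18 × 17.7 = 3.186
Post-stratified estimate = 25.076 → 25.1%.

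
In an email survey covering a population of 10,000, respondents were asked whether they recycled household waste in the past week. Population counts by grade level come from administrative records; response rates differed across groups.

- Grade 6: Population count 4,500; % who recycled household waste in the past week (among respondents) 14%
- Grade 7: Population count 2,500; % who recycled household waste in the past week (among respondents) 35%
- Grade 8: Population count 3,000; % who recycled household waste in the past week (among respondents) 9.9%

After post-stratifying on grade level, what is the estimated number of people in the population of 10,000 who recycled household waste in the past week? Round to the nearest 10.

Each cell contributes its population count × the respondent rate:
  Grade 6: 4,500 × 14% = 630
  Grade 7: 2,500 × 35% = 875
  Grade 8: 3,000 × 9.9% = 297
Estimated total = 1802 → 1,800.

1,800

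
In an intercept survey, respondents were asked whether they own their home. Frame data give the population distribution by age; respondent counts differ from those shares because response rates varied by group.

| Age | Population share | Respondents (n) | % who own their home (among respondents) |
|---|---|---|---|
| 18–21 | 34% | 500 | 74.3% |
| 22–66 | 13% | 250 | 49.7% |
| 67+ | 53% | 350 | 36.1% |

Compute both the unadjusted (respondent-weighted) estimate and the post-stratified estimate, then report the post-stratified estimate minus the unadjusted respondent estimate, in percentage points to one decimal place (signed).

Naive respondent-only estimate (weights = respondent counts):
  (500/1100)×74.3 + (250/1100)×49.7 + (350/1100)×36.1 = 56.5545%
Reweighting by population age shares:
  0.34×74.3 + 0.13×49.7 + 0.53×36.1 = 50.856%
Difference = 50.856 − 56.5545 = -5.6985 pp.

-5.7 percentage points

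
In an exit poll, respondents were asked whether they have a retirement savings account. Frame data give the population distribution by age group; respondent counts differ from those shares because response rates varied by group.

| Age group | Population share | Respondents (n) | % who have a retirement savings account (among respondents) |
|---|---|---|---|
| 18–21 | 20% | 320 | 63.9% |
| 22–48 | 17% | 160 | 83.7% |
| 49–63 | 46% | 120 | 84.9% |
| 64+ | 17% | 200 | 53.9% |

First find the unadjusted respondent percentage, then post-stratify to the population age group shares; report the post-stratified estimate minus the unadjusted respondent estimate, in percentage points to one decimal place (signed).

Naive respondent-only estimate (weights = respondent counts):
  (320/800)×63.9 + (160/800)×83.7 + (120/800)×84.9 + (200/800)×53.9 = 68.51%
Reweighting by population age group shares:
  0.2×63.9 + 0.17×83.7 + 0.46×84.9 + 0.17×53.9 = 75.226%
Difference = 75.226 − 68.51 = 6.716 pp.

+6.7 percentage points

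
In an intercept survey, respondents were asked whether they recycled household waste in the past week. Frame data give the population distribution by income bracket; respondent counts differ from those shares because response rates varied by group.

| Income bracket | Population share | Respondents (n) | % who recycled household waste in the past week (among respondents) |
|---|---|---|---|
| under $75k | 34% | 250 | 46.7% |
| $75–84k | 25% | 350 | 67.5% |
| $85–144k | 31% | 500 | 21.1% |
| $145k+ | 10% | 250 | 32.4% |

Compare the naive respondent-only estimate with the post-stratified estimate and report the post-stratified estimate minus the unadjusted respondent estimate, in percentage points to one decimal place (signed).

+2.6 percentage points

Unadjusted (pooled respondent) estimate weights by respondent counts:
  (250/1350)×46.7 + (350/1350)×67.5 + (500/1350)×21.1 + (250/1350)×32.4 = 39.963%
Post-stratified estimate weights by population shares:
  0.34×46.7 + 0.25×67.5 + 0.31×21.1 + 0.1×32.4 = 42.534%
Difference = 42.534 − 39.963 = 2.571 pp.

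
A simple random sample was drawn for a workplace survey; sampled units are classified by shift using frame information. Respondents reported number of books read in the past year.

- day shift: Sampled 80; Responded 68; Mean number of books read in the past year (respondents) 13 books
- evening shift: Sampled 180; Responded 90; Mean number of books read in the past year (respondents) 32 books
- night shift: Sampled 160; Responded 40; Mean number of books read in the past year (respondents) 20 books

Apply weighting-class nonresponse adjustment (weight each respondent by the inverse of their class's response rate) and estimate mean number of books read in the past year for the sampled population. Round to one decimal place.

23.8

Class response rates: day shift 68/80 = 85%, evening shift 90/180 = 50%, night shift 40/160 = 25%.
Weighting each respondent by the inverse class response rate inflates each class back to its sampled size, so the class weight is n_sampled:
  day shift: 80 × 13 = 1040
  evening shift: 180 × 32 = 5760
  night shift: 160 × 20 = 3200
Adjusted estimate = 10,000 / 420 = 23.8095 → 23.8.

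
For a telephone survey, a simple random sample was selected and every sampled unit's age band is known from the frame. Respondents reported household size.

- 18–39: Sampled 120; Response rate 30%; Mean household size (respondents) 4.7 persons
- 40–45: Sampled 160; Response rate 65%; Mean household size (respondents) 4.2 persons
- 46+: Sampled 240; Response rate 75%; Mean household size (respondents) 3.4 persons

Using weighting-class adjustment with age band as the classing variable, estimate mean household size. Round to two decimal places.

3.95

Inverse-response-rate weighting restores each class to its sampled count, so class totals weight by n_sampled:
  18–39: 120 × 4.7 = 564
  40–45: 160 × 4.2 = 672
  46+: 240 × 3.4 = 816
Adjusted estimate = 2052 / 520 = 3.94615 → 3.95.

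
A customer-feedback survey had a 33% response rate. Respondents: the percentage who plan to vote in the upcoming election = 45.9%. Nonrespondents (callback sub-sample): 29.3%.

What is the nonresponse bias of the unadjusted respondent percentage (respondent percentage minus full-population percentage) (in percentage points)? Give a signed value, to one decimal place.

+11.1 percentage points

Nonresponse fraction = 1 − 0.33 = 0.67.
Bias = (nonresponse fraction) × (respondent percentage − nonrespondent percentage)
     = 0.67 × (45.9 − 29.3) = 0.67 × 16.6 = 11.122.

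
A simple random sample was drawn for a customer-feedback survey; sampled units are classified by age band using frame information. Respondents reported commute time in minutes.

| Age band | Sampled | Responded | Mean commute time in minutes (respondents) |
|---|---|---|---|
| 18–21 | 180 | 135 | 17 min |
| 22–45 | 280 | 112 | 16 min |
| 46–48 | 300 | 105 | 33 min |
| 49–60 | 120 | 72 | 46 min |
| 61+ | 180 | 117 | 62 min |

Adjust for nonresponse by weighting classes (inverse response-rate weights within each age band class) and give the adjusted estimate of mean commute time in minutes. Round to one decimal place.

Class response rates: 18–21 135/180 = 75%, 22–45 112/280 = 40%, 46–48 105/300 = 35%, 49–60 72/120 = 60%, 61+ 117/180 = 65%.
Weighting each respondent by the inverse class response rate inflates each class back to its sampled size, so the class weight is n_sampled:
  18–21: 180 × 17 = 3060
  22–45: 280 × 16 = 4480
  46–48: 300 × 33 = 9900
  49–60: 120 × 46 = 5520
  61+: 180 × 62 = 11,160
Adjusted estimate = 34,120 / 1,060 = 32.1887 → 32.2.

32.2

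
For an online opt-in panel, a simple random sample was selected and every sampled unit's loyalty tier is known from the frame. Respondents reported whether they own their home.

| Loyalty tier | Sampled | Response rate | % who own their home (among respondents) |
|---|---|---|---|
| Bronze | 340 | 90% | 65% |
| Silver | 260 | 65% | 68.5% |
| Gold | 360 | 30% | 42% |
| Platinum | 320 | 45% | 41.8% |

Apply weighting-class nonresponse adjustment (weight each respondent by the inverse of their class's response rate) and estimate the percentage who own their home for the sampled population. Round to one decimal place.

With weight = n_sampled/n_responded per class, the weighted class total is n_sampled:
  Bronze: 340 × 65 = 22,100
  Silver: 260 × 68.5 = 17,810
  Gold: 360 × 42 = 15,120
  Platinum: 320 × 41.8 = 13,376
Adjusted estimate = 68,406 / 1,280 = 53.4422 → 53.4%.

53.4%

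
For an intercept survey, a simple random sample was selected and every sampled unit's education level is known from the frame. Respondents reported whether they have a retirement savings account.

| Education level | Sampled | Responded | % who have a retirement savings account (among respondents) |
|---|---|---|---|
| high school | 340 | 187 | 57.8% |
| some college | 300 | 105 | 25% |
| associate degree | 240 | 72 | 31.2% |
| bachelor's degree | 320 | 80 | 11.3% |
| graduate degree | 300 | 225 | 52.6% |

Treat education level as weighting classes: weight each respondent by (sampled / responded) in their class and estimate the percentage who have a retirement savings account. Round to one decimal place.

36.0%

Response rates by class: high school 187/340 = 55%, some college 105/300 = 35%, associate degree 72/240 = 30%, bachelor's degree 80/320 = 25%, graduate degree 225/300 = 75%.
Weighting each respondent by the inverse class response rate inflates each class back to its sampled size, so the class weight is n_sampled:
  high school: 340 × 57.8 = 19,652
  some college: 300 × 25 = 7500
  associate degree: 240 × 31.2 = 7488
  bachelor's degree: 320 × 11.3 = 3616
  graduate degree: 300 × 52.6 = 15,780
Adjusted estimate = 54,036 / 1,500 = 36.024 → 36.0%.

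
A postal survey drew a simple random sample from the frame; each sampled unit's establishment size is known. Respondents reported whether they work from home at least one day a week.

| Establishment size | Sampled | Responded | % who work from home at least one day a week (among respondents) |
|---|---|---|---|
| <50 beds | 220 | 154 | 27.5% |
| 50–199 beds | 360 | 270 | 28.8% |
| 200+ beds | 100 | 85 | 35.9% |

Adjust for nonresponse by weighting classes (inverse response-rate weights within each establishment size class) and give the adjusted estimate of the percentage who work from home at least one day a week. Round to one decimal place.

Class response rates: <50 beds 154/220 = 70%, 50–199 beds 270/360 = 75%, 200+ beds 85/100 = 85%.
Each respondent's weight = sampled/responded in their class; summing within a class gives n_sampled, so:
  <50 beds: 220 × 27.5 = 6050
  50–199 beds: 360 × 28.8 = 10,368
  200+ beds: 100 × 35.9 = 3590
Adjusted estimate = 20,008 / 680 = 29.4235 → 29.4%.

29.4%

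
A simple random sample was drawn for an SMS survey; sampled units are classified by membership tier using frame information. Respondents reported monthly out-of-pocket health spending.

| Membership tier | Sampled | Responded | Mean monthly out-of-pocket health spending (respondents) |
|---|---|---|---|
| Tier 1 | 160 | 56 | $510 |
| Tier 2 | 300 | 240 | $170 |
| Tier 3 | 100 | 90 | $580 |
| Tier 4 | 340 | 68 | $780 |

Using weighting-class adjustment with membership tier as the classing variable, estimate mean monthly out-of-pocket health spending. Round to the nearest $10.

$510

Class response rates: Tier 1 56/160 = 35%, Tier 2 240/300 = 80%, Tier 3 90/100 = 90%, Tier 4 68/340 = 20%.
Each respondent's weight = sampled/responded in their class; summing within a class gives n_sampled, so:
  Tier 1: 160 × 510 = 81,600
  Tier 2: 300 × 170 = 51,000
  Tier 3: 100 × 580 = 58,000
  Tier 4: 340 × 780 = 265,200
Adjusted estimate = 455,800 / 900 = 506.444 → $510.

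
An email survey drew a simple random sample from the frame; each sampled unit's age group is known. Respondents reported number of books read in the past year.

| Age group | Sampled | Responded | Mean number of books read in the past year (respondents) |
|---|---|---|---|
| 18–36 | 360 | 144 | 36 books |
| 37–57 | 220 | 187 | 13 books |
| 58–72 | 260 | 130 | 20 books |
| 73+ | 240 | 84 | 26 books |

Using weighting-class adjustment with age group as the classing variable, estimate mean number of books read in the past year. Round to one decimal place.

Response rates by class: 18–36 144/360 = 40%, 37–57 187/220 = 85%, 58–72 130/260 = 50%, 73+ 84/240 = 35%.
Weighting each respondent by the inverse class response rate inflates each class back to its sampled size, so the class weight is n_sampled:
  18–36: 360 × 36 = 12,960
  37–57: 220 × 13 = 2860
  58–72: 260 × 20 = 5200
  73+: 240 × 26 = 6240
Adjusted estimate = 27,260 / 1,080 = 25.2407 → 25.2.

25.2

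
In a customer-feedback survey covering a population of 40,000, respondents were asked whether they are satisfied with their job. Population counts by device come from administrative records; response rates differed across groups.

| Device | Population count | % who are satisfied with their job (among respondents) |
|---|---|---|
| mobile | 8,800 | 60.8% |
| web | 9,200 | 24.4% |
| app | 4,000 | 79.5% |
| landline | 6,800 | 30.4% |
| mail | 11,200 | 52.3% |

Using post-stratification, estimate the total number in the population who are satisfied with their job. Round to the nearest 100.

Each cell contributes its population count × the respondent rate:
  mobile: 8,800 × 60.8% = 5350.4
  web: 9,200 × 24.4% = 2244.8
  app: 4,000 × 79.5% = 3180
  landline: 6,800 × 30.4% = 2067.2
  mail: 11,200 × 52.3% = 5857.6
Estimated total = 18,700 → 18,700.

18,700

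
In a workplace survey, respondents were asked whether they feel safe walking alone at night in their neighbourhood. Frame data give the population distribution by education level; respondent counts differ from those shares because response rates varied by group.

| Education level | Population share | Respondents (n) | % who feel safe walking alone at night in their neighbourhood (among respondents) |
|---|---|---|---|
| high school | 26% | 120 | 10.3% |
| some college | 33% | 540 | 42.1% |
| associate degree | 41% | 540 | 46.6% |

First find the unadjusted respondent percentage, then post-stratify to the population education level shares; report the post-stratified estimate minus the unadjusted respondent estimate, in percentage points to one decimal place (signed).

-5.3 percentage points

Unadjusted (pooled respondent) estimate weights by respondent counts:
  (120/1200)×10.3 + (540/1200)×42.1 + (540/1200)×46.6 = 40.945%
Post-stratifying to population shares instead:
  0.26×10.3 + 0.33×42.1 + 0.41×46.6 = 35.677%
Difference = 35.677 − 40.945 = -5.268 pp.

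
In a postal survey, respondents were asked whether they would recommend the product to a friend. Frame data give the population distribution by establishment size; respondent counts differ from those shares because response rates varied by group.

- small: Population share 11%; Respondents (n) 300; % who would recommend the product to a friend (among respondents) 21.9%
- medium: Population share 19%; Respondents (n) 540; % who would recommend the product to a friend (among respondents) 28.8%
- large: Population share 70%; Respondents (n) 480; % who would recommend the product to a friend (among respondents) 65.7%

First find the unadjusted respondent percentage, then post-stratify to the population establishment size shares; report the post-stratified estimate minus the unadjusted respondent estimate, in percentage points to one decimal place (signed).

+13.2 percentage points

Without adjustment, the pooled respondent share is:
  (300/1320)×21.9 + (540/1320)×28.8 + (480/1320)×65.7 = 40.65%
Post-stratified estimate weights by population shares:
  0.11×21.9 + 0.19×28.8 + 0.7×65.7 = 53.871%
Difference = 53.871 − 40.65 = 13.221 pp.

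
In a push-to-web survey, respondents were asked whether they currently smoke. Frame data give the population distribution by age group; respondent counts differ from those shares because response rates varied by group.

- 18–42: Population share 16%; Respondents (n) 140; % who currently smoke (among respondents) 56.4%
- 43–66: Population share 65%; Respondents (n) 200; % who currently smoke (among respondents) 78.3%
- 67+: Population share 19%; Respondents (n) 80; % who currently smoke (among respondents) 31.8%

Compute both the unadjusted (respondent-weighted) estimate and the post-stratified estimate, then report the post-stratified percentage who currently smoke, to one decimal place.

66.0%

Without adjustment, the pooled respondent share is:
  (140/420)×56.4 + (200/420)×78.3 + (80/420)×31.8 = 62.1429%
Post-stratified estimate weights by population shares:
  0.16×56.4 + 0.65×78.3 + 0.19×31.8 = 65.961%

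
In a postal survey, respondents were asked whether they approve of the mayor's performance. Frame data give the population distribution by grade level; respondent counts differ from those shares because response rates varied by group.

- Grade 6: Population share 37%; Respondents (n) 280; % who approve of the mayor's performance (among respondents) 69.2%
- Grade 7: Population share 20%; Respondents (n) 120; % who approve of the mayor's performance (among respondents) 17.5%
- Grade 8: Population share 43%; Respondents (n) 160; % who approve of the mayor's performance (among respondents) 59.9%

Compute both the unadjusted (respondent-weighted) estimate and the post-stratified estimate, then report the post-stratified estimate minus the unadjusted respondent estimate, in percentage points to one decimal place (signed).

Without adjustment, the pooled respondent share is:
  (280/560)×69.2 + (120/560)×17.5 + (160/560)×59.9 = 55.4643%
Reweighting by population grade level shares:
  0.37×69.2 + 0.2×17.5 + 0.43×59.9 = 54.861%
Difference = 54.861 − 55.4643 = -0.6033 pp.

-0.6 percentage points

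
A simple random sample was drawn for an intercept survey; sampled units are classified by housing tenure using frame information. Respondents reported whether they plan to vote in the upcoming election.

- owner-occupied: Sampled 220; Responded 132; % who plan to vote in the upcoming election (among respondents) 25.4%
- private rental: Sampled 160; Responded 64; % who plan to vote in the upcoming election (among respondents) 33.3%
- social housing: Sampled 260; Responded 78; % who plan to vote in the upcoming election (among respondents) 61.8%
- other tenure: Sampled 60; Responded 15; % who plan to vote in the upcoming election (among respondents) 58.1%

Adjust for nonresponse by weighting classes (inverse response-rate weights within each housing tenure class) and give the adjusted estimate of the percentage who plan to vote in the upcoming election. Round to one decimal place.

Class response rates: owner-occupied 132/220 = 60%, private rental 64/160 = 40%, social housing 78/260 = 30%, other tenure 15/60 = 25%.
Weighting each respondent by the inverse class response rate inflates each class back to its sampled size, so the class weight is n_sampled:
  owner-occupied: 220 × 25.4 = 5588
  private rental: 160 × 33.3 = 5328
  social housing: 260 × 61.8 = 16,068
  other tenure: 60 × 58.1 = 3486
Adjusted estimate = 30,470 / 700 = 43.5286 → 43.5%.

43.5%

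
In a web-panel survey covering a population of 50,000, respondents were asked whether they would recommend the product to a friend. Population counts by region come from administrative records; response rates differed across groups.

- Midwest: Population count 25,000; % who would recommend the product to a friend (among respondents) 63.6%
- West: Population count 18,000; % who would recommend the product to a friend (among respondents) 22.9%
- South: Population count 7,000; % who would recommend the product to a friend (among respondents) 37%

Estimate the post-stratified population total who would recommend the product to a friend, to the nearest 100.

22,600

Apply each group's respondent rate to its population count:
  Midwest: 25,000 × 63.6% = 15,900
  West: 18,000 × 22.9% = 4122
  South: 7,000 × 37% = 2590
Estimated total = 22,612 → 22,600.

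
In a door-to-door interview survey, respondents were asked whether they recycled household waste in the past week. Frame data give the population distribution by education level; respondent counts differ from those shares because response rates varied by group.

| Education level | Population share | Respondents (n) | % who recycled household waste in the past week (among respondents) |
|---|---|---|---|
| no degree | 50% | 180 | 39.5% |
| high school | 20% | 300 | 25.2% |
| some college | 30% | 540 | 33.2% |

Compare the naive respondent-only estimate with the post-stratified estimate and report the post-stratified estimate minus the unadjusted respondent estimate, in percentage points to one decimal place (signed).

Naive respondent-only estimate (weights = respondent counts):
  (180/1020)×39.5 + (300/1020)×25.2 + (540/1020)×33.2 = 31.9588%
Post-stratified estimate weights by population shares:
  0.5×39.5 + 0.2×25.2 + 0.3×33.2 = 34.75%
Difference = 34.75 − 31.9588 = 2.7912 pp.

+2.8 percentage points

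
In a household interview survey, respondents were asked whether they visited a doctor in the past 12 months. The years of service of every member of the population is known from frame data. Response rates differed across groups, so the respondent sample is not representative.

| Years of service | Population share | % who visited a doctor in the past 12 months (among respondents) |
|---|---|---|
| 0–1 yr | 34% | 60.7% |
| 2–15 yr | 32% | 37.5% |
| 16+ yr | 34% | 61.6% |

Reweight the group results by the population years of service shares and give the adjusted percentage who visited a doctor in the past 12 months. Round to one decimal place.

53.6%

Weight each group's respondent value by its population share:
  0–1 yr: 0.34 × 60.7 = 20.638
  2–15 yr: 0.32 × 37.5 = 12
  16+ yr: 0.34 × 61.6 = 20.944
Post-stratified estimate = 53.582 → 53.6%.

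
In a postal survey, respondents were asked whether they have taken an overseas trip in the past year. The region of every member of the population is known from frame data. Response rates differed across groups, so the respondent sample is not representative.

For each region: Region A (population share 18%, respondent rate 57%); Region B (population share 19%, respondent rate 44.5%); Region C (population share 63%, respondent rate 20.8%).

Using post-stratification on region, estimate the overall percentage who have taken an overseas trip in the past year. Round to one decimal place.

Reweight to the known region distribution:
  Region A: 0.18 × 57 = 10.26
  Region B: 0.19 × 44.5 = 8.455
  Region C: 0.63 × 20.8 = 13.104
Post-stratified estimate = 31.819 → 31.8%.

31.8%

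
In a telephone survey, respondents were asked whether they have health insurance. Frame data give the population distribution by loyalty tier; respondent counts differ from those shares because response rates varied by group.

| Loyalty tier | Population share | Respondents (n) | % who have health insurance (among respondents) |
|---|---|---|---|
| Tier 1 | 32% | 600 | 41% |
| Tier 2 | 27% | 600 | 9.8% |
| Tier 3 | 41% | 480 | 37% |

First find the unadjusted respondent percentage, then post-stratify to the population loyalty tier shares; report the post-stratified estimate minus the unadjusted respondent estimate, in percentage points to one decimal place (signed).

Unadjusted (pooled respondent) estimate weights by respondent counts:
  (600/1680)×41 + (600/1680)×9.8 + (480/1680)×37 = 28.7143%
Post-stratified estimate weights by population shares:
  0.32×41 + 0.27×9.8 + 0.41×37 = 30.936%
Difference = 30.936 − 28.7143 = 2.2217 pp.

+2.2 percentage points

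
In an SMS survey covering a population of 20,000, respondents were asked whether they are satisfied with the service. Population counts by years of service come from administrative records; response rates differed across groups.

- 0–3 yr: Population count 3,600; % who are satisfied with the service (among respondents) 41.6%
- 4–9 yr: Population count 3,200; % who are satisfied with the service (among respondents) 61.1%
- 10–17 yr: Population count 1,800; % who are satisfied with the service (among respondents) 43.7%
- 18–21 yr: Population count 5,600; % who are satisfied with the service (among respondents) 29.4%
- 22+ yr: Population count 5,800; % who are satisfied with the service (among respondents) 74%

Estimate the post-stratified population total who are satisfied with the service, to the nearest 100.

10,200

Apply each group's respondent rate to its population count:
  0–3 yr: 3,600 × 41.6% = 1497.6
  4–9 yr: 3,200 × 61.1% = 1955.2
  10–17 yr: 1,800 × 43.7% = 786.6
  18–21 yr: 5,600 × 29.4% = 1646.4
  22+ yr: 5,800 × 74% = 4292
Estimated total = 10177.8 → 10,200.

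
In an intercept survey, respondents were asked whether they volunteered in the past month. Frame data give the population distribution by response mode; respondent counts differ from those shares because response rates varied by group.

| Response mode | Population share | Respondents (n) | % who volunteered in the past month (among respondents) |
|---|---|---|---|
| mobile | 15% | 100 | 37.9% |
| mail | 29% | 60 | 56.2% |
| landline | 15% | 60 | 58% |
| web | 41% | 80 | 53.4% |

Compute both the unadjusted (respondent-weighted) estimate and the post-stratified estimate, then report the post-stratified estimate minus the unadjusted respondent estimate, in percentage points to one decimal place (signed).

+2.9 percentage points

Unadjusted (pooled respondent) estimate weights by respondent counts:
  (100/300)×37.9 + (60/300)×56.2 + (60/300)×58 + (80/300)×53.4 = 49.7133%
Reweighting by population response mode shares:
  0.15×37.9 + 0.29×56.2 + 0.15×58 + 0.41×53.4 = 52.577%
Difference = 52.577 − 49.7133 = 2.8637 pp.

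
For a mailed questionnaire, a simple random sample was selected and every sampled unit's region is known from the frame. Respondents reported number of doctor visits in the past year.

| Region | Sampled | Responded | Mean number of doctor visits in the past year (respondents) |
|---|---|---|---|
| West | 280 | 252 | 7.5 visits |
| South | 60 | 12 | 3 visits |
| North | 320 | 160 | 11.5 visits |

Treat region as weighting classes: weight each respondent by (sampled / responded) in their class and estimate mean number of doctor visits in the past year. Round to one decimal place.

9.0

Response rates by class: West 252/280 = 90%, South 12/60 = 20%, North 160/320 = 50%.
Inverse-response-rate weighting restores each class to its sampled count, so class totals weight by n_sampled:
  West: 280 × 7.5 = 2100
  South: 60 × 3 = 180
  North: 320 × 11.5 = 3680
Adjusted estimate = 5960 / 660 = 9.0303 → 9.0.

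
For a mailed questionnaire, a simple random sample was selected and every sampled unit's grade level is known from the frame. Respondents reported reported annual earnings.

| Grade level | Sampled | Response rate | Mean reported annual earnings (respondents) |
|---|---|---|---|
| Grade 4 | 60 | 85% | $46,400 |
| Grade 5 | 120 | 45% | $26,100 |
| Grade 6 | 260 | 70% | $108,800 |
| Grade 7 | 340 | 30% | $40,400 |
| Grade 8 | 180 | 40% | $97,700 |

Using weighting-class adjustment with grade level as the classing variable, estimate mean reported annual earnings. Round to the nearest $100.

Each respondent's weight = sampled/responded in their class; summing within a class gives n_sampled, so:
  Grade 4: 60 × 46,400 = 2,784,000
  Grade 5: 120 × 26,100 = 3,132,000
  Grade 6: 260 × 108,800 = 28,288,000
  Grade 7: 340 × 40,400 = 13,736,000
  Grade 8: 180 × 97,700 = 17,586,000
Adjusted estimate = 65,526,000 / 960 = 68256.2 → $68,300.

$68,300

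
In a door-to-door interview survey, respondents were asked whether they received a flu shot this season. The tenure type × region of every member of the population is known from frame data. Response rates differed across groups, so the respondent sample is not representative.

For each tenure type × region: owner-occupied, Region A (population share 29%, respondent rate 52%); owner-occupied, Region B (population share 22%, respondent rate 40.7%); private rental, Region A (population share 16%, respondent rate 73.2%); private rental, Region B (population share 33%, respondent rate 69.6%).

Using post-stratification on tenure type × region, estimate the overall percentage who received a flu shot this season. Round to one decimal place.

Each cell contributes population-share × respondent value:
  owner-occupied, Region A: 0.29 × 52 = 15.08
  owner-occupied, Region B: 0.22 × 40.7 = 8.954
  private rental, Region A: 0.16 × 73.2 = 11.712
  private rental, Region B: 0.33 × 69.6 = 22.968
Post-stratified estimate = 58.714 → 58.7%.

58.7%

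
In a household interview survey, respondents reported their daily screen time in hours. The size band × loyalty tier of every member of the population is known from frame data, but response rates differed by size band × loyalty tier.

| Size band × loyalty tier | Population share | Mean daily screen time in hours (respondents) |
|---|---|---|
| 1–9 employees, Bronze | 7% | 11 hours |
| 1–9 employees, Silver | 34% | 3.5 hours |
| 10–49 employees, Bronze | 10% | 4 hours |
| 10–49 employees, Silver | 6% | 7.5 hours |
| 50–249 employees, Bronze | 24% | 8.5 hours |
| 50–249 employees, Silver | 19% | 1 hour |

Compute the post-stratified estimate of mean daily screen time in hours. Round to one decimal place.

5.0

Post-stratification weights by population share, not respondent share:
  1–9 employees, Bronze: 0.07 × 11 = 0.77
  1–9 employees, Silver: 0.34 × 3.5 = 1.19
  10–49 employees, Bronze: 0.1 × 4 = 0.4
  10–49 employees, Silver: 0.06 × 7.5 = 0.45
  50–249 employees, Bronze: 0.24 × 8.5 = 2.04
  50–249 employees, Silver: 0.19 × 1 = 0.19
Post-stratified estimate = 5.04 → 5.0.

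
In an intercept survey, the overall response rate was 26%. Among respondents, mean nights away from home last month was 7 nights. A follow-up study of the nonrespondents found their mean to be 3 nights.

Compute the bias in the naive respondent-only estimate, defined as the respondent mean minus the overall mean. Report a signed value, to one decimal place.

+3.0

Nonresponse fraction = 1 − 0.26 = 0.74.
Bias = (nonresponse fraction) × (respondent mean − nonrespondent mean)
     = 0.74 × (7 − 3) = 0.74 × 4 = 2.96.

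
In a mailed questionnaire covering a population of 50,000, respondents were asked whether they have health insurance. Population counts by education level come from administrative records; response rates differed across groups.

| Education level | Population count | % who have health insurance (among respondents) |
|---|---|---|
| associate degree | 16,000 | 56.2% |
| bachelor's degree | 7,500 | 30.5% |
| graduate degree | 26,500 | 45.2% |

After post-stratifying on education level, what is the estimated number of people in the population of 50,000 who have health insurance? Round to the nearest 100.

Estimated count per cell = population count × respondent percentage:
  associate degree: 16,000 × 56.2% = 8992
  bachelor's degree: 7,500 × 30.5% = 2287.5
  graduate degree: 26,500 × 45.2% = 11,978
Estimated total = 23257.5 → 23,300.

23,300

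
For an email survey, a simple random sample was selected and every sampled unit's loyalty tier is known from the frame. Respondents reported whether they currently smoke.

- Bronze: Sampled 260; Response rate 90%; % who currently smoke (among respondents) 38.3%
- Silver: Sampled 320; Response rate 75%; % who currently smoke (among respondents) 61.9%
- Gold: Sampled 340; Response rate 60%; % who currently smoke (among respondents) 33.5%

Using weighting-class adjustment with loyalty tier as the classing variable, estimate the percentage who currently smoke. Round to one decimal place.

Inverse-response-rate weighting restores each class to its sampled count, so class totals weight by n_sampled:
  Bronze: 260 × 38.3 = 9958
  Silver: 320 × 61.9 = 19,808
  Gold: 340 × 33.5 = 11,390
Adjusted estimate = 41,156 / 920 = 44.7348 → 44.7%.

44.7%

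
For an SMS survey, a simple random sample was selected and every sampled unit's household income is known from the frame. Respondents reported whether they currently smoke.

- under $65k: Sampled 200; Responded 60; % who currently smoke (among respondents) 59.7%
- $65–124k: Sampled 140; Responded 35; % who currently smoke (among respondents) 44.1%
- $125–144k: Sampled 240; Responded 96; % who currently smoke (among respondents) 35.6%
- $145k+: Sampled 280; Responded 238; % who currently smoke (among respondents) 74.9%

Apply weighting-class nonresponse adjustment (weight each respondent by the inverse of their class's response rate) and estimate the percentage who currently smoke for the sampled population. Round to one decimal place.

Response rates by class: under $65k 60/200 = 30%, $65–124k 35/140 = 25%, $125–144k 96/240 = 40%, $145k+ 238/280 = 85%.
Inverse-response-rate weighting restores each class to its sampled count, so class totals weight by n_sampled:
  under $65k: 200 × 59.7 = 11,940
  $65–124k: 140 × 44.1 = 6174
  $125–144k: 240 × 35.6 = 8544
  $145k+: 280 × 74.9 = 20,972
Adjusted estimate = 47,630 / 860 = 55.3837 → 55.4%.

55.4%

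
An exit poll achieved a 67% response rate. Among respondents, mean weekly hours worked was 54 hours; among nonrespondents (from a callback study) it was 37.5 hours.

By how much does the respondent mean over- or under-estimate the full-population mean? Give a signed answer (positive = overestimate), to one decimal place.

+5.4

Nonresponse fraction = 1 − 0.67 = 0.33.
Bias = (nonresponse fraction) × (respondent mean − nonrespondent mean)
     = 0.33 × (54 − 37.5) = 0.33 × 16.5 = 5.445.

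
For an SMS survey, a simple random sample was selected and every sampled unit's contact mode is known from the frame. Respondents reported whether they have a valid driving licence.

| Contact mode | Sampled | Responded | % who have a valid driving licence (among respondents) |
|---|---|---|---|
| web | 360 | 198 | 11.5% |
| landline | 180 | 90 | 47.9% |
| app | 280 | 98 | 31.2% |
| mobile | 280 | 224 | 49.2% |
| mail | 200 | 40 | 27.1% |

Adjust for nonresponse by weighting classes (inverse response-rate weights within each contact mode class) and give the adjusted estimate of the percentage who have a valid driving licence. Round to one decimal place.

Class response rates: web 198/360 = 55%, landline 90/180 = 50%, app 98/280 = 35%, mobile 224/280 = 80%, mail 40/200 = 20%.
With weight = n_sampled/n_responded per class, the weighted class total is n_sampled:
  web: 360 × 11.5 = 4140
  landline: 180 × 47.9 = 8622
  app: 280 × 31.2 = 8736
  mobile: 280 × 49.2 = 13,776
  mail: 200 × 27.1 = 5420
Adjusted estimate = 40,694 / 1,300 = 31.3031 → 31.3%.

31.3%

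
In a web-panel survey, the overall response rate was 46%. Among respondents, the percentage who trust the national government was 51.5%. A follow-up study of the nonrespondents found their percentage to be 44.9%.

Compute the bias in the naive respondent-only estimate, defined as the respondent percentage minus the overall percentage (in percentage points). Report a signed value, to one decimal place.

+3.6 percentage points

Nonresponse fraction = 1 − 0.46 = 0.54.
Bias = (nonresponse fraction) × (respondent percentage − nonrespondent percentage)
     = 0.54 × (51.5 − 44.9) = 0.54 × 6.6 = 3.564.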